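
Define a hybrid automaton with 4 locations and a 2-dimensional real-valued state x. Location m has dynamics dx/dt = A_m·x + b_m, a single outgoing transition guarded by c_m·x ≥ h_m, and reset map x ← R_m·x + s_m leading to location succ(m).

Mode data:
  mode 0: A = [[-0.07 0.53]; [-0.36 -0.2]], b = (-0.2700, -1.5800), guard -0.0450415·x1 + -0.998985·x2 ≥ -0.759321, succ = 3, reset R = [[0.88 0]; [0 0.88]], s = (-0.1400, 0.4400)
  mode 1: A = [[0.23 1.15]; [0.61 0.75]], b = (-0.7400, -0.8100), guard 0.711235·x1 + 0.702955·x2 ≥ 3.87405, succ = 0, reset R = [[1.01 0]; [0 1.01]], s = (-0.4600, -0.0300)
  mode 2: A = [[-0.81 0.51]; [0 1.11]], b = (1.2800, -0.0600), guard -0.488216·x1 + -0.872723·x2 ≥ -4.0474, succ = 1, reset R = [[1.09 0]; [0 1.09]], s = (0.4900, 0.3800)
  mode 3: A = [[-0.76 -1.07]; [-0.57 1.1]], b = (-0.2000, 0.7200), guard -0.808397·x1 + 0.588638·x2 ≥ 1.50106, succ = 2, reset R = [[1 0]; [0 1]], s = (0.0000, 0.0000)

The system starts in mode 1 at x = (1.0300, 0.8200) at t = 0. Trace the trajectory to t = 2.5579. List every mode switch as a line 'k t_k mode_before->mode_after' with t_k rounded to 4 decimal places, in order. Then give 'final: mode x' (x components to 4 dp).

1 1.3894 1->0
2 2.0850 0->3
final: 3 0.9549 1.5532

Mode 1: guard c·x = 3.8740 hit at Δt = 1.3894 (t = 1.3894), x⁻ = (2.8549, 2.6225) → reset → x⁺ = (2.4235, 2.6188), jump to mode 0
Mode 0: guard c·x = -0.7593 hit at Δt = 0.6956 (t = 2.0850), x⁻ = (2.7019, 0.6383) → reset → x⁺ = (2.2377, 1.0017), jump to mode 3
Mode 3: flow for 0.4729 to horizon, guard not reached → x = (0.9549, 1.5532)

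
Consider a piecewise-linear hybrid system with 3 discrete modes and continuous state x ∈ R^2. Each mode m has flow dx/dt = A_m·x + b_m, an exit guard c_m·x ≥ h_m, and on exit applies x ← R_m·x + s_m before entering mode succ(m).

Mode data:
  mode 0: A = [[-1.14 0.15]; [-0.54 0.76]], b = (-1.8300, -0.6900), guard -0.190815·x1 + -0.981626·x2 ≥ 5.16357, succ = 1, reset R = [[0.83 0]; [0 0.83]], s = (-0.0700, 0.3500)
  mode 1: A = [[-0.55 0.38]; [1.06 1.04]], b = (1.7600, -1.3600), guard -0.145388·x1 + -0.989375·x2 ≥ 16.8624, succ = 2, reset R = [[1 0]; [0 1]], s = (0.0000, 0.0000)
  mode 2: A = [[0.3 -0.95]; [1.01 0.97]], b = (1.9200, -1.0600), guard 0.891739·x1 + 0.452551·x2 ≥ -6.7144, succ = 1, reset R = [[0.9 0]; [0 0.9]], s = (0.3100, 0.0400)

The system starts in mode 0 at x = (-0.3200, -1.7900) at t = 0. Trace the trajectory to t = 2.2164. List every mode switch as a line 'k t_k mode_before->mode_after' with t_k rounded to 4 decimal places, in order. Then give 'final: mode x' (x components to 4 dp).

Mode 0: guard c·x = 5.1636 hit at Δt = 1.2459 (t = 1.2459), x⁻ = (-1.6493, -4.9396) → reset → x⁺ = (-1.4389, -3.7499), jump to mode 1
Mode 1: flow for 0.9705 to horizon, guard not reached → x = (-2.0677, -15.0509)

1 1.2459 0->1
final: 1 -2.0677 -15.0509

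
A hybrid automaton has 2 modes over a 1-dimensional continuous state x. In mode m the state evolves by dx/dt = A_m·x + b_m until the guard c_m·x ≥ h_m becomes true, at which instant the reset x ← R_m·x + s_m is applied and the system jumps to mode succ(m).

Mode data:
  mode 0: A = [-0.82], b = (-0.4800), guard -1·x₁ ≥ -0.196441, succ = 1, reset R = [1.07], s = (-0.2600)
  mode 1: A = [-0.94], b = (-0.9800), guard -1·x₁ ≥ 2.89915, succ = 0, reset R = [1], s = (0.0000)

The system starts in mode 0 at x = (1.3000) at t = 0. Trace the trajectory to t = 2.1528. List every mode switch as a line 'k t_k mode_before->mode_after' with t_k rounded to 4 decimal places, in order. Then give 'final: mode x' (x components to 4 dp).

Mode 0: guard c·x = -0.1964 hit at Δt = 1.0735 (t = 1.0735), x⁻ = (0.1964) → reset → x⁺ = (-0.0498), jump to mode 1
Mode 1: flow for 1.0793 to horizon, guard not reached → x = (-0.6826)

1 1.0735 0->1
final: 1 -0.6826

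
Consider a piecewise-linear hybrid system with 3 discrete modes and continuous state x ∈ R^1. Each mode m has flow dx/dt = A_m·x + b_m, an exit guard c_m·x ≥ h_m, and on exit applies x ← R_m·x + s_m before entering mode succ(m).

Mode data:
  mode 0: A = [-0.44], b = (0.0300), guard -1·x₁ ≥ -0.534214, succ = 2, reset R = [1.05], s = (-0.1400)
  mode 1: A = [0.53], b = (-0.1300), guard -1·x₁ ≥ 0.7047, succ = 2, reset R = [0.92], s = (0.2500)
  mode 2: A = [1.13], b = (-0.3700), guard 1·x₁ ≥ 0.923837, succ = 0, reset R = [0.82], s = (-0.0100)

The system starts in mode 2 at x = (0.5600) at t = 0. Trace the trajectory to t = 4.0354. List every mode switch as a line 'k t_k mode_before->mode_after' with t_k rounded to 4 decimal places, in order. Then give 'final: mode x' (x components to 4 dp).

Mode 2: guard c·x = 0.9238 hit at Δt = 0.8334 (t = 0.8334), x⁻ = (0.9238) → reset → x⁺ = (0.7475), jump to mode 0
Mode 0: guard c·x = -0.5342 hit at Δt = 0.8566 (t = 1.6900), x⁻ = (0.5342) → reset → x⁺ = (0.4209), jump to mode 2
Mode 2: guard c·x = 0.9238 hit at Δt = 1.6399 (t = 3.3299), x⁻ = (0.9238) → reset → x⁺ = (0.7475), jump to mode 0
Mode 0: flow for 0.7055 to horizon, guard not reached → x = (0.5662)

1 0.8334 2->0
2 1.6900 0->2
3 3.3299 2->0
final: 0 0.5662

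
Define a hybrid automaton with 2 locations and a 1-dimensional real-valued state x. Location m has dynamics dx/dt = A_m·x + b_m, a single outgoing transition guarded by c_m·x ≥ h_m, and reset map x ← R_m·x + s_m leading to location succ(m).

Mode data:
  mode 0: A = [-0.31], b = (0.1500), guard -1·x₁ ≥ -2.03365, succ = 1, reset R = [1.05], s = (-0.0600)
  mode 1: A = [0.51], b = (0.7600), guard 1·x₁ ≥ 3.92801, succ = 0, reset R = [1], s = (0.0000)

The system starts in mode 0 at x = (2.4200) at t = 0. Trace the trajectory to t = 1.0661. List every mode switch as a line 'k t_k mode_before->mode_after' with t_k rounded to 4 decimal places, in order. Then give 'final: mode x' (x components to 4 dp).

1 0.7180 0->1
final: 1 2.7680

Mode 0: guard c·x = -2.0337 hit at Δt = 0.7180 (t = 0.7180), x⁻ = (2.0337) → reset → x⁺ = (2.0753), jump to mode 1
Mode 1: flow for 0.3481 to horizon, guard not reached → x = (2.7680)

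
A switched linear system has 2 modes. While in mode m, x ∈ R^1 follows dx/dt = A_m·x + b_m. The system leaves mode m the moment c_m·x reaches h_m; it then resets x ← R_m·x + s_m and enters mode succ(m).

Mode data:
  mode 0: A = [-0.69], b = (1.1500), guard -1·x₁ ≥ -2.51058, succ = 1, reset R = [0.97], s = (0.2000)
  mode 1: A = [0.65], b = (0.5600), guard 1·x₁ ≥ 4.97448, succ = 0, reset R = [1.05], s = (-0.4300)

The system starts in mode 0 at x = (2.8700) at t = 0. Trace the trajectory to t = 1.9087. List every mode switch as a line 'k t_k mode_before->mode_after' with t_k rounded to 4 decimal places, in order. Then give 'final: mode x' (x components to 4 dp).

1 0.5142 0->1
2 1.3022 1->0
final: 0 3.7241

Mode 0: guard c·x = -2.5106 hit at Δt = 0.5142 (t = 0.5142), x⁻ = (2.5106) → reset → x⁺ = (2.6353), jump to mode 1
Mode 1: guard c·x = 4.9745 hit at Δt = 0.7880 (t = 1.3022), x⁻ = (4.9745) → reset → x⁺ = (4.7932), jump to mode 0
Mode 0: flow for 0.6065 to horizon, guard not reached → x = (3.7241)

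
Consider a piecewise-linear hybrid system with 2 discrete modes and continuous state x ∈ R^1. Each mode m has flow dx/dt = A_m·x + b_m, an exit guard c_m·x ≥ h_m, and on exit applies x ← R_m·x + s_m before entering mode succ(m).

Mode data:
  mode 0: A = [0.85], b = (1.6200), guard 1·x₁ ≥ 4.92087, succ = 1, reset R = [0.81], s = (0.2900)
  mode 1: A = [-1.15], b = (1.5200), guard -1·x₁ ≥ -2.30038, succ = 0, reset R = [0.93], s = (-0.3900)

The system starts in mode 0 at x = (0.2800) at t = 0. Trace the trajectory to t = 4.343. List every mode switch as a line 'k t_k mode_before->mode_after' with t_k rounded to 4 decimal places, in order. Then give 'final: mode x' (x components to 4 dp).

1 1.3398 0->1
2 2.3005 1->0
3 3.0354 0->1
4 3.9961 1->0
final: 0 3.0028

Mode 0: guard c·x = 4.9209 hit at Δt = 1.3398 (t = 1.3398), x⁻ = (4.9209) → reset → x⁺ = (4.2759), jump to mode 1
Mode 1: guard c·x = -2.3004 hit at Δt = 0.9607 (t = 2.3005), x⁻ = (2.3004) → reset → x⁺ = (1.7494), jump to mode 0
Mode 0: guard c·x = 4.9209 hit at Δt = 0.7349 (t = 3.0354), x⁻ = (4.9209) → reset → x⁺ = (4.2759), jump to mode 1
Mode 1: guard c·x = -2.3004 hit at Δt = 0.9607 (t = 3.9961), x⁻ = (2.3004) → reset → x⁺ = (1.7494), jump to mode 0
Mode 0: flow for 0.3469 to horizon, guard not reached → x = (3.0028)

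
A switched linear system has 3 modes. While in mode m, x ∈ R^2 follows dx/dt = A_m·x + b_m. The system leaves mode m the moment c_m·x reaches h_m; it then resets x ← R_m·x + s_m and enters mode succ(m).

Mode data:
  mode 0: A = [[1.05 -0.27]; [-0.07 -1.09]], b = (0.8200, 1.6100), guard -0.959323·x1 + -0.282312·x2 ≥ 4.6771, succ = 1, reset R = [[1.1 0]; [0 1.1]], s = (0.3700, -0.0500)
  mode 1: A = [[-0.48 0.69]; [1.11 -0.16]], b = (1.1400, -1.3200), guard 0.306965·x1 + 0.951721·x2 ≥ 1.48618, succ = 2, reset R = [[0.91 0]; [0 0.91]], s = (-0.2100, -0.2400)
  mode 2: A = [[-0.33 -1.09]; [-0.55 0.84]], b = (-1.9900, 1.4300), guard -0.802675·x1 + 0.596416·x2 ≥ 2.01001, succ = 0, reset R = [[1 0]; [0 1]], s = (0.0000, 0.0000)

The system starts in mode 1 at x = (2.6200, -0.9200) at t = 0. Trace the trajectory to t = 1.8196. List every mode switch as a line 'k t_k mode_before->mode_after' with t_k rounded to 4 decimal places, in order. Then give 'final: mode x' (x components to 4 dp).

1 1.1735 1->2
final: 2 -0.0068 1.4363

Mode 1: guard c·x = 1.4862 hit at Δt = 1.1735 (t = 1.1735), x⁻ = (2.5286, 0.7460) → reset → x⁺ = (2.0910, 0.4389), jump to mode 2
Mode 2: flow for 0.6461 to horizon, guard not reached → x = (-0.0068, 1.4363)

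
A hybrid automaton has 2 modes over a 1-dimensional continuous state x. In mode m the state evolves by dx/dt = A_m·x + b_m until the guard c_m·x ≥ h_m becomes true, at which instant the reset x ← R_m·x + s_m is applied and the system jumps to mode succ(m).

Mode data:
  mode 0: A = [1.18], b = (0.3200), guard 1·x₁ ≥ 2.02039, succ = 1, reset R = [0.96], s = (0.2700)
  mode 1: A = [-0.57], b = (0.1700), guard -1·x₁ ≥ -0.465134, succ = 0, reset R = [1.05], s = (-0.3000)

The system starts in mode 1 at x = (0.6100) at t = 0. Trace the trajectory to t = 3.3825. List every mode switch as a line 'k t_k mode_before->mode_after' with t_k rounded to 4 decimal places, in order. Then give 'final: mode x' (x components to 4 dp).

1 1.0963 1->0
2 2.4579 0->1
final: 1 1.4266

Mode 1: guard c·x = -0.4651 hit at Δt = 1.0963 (t = 1.0963), x⁻ = (0.4651) → reset → x⁺ = (0.1884), jump to mode 0
Mode 0: guard c·x = 2.0204 hit at Δt = 1.3616 (t = 2.4579), x⁻ = (2.0204) → reset → x⁺ = (2.2096), jump to mode 1
Mode 1: flow for 0.9246 to horizon, guard not reached → x = (1.4266)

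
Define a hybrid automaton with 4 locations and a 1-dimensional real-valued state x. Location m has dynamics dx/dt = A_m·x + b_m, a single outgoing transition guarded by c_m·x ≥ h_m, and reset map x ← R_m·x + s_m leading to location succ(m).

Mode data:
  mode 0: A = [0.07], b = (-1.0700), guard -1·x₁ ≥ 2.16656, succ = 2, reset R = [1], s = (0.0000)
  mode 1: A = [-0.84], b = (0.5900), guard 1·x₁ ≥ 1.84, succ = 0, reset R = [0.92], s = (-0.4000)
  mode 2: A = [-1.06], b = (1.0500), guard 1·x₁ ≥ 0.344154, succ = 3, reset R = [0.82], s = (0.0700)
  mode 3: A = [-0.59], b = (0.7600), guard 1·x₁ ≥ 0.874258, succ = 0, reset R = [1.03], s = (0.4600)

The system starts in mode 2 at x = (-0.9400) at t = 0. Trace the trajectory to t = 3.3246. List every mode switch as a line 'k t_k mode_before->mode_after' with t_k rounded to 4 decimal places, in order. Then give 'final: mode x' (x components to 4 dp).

Mode 2: guard c·x = 0.3442 hit at Δt = 1.0322 (t = 1.0322), x⁻ = (0.3442) → reset → x⁺ = (0.3522), jump to mode 3
Mode 3: guard c·x = 0.8743 hit at Δt = 1.3830 (t = 2.4152), x⁻ = (0.8743) → reset → x⁺ = (1.3605), jump to mode 0
Mode 0: flow for 0.9094 to horizon, guard not reached → x = (0.4452)

1 1.0322 2->3
2 2.4152 3->0
final: 0 0.4452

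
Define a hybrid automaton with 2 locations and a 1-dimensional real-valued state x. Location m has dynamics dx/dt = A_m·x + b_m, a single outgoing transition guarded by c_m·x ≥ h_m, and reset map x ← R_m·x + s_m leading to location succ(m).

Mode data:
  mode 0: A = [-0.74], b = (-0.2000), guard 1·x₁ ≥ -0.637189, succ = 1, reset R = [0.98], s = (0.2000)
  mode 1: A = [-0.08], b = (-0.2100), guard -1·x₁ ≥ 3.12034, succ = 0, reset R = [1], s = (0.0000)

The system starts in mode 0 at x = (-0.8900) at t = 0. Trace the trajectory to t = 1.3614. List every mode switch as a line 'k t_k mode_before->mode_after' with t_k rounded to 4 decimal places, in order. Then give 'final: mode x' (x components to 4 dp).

1 0.7083 0->1
final: 1 -0.5365

Mode 0: guard c·x = -0.6372 hit at Δt = 0.7083 (t = 0.7083), x⁻ = (-0.6372) → reset → x⁺ = (-0.4244), jump to mode 1
Mode 1: flow for 0.6531 to horizon, guard not reached → x = (-0.5365)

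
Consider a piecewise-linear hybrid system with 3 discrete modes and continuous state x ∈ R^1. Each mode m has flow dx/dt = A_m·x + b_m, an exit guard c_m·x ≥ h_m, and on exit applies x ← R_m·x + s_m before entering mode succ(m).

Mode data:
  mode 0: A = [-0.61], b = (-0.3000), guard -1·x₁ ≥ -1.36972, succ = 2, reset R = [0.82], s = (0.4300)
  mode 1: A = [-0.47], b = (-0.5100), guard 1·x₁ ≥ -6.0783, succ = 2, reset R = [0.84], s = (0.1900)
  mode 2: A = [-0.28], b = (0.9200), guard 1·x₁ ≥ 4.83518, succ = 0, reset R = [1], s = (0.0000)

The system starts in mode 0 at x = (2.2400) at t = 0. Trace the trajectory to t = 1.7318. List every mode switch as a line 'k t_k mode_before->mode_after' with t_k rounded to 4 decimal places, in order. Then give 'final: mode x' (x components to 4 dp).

1 0.6288 0->2
final: 2 2.0135

Mode 0: guard c·x = -1.3697 hit at Δt = 0.6288 (t = 0.6288), x⁻ = (1.3697) → reset → x⁺ = (1.5532), jump to mode 2
Mode 2: flow for 1.1030 to horizon, guard not reached → x = (2.0135)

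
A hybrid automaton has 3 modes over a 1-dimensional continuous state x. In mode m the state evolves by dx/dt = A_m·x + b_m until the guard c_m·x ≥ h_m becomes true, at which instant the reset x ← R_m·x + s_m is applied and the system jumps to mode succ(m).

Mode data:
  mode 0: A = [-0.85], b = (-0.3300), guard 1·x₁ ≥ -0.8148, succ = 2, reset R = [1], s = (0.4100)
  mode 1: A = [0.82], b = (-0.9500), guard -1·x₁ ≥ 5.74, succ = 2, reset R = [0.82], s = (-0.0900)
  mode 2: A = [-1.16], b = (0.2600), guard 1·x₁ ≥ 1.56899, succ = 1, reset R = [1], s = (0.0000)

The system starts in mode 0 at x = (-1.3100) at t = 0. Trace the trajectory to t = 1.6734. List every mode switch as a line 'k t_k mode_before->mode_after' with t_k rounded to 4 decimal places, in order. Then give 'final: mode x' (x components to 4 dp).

1 0.9065 0->2
final: 2 -0.0342

Mode 0: guard c·x = -0.8148 hit at Δt = 0.9065 (t = 0.9065), x⁻ = (-0.8148) → reset → x⁺ = (-0.4048), jump to mode 2
Mode 2: flow for 0.7669 to horizon, guard not reached → x = (-0.0342)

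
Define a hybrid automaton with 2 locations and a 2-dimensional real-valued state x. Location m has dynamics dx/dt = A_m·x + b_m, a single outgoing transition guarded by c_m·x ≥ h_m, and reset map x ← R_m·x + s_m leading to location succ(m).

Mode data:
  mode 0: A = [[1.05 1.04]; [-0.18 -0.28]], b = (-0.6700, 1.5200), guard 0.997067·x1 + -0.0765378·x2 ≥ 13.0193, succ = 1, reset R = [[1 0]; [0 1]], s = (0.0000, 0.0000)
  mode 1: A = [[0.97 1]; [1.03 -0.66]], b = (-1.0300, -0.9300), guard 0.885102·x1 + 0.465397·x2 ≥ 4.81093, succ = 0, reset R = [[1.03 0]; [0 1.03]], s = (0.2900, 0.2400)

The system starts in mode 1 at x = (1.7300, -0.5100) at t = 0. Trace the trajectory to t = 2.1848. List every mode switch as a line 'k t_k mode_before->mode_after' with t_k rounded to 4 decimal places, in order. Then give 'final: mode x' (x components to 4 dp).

Mode 1: guard c·x = 4.8109 hit at Δt = 1.5108 (t = 1.5108), x⁻ = (4.5570, 1.6706) → reset → x⁺ = (4.9837, 1.9608), jump to mode 0
Mode 0: flow for 0.6740 to horizon, guard not reached → x = (11.3900, 1.6807)

1 1.5108 1->0
final: 0 11.3900 1.6807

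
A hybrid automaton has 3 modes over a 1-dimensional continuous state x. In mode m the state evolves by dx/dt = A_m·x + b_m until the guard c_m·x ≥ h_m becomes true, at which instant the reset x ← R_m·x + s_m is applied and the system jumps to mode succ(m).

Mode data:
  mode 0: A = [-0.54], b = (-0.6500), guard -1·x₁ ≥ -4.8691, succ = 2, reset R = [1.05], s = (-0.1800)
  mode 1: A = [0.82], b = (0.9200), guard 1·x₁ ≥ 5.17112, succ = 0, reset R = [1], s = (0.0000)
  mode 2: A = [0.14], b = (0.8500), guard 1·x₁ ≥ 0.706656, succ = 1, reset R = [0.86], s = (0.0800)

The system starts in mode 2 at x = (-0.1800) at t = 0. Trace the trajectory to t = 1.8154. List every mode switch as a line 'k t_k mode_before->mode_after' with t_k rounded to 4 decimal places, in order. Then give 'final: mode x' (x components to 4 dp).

1 1.0014 2->1
final: 1 2.4057

Mode 2: guard c·x = 0.7067 hit at Δt = 1.0014 (t = 1.0014), x⁻ = (0.7067) → reset → x⁺ = (0.6877), jump to mode 1
Mode 1: flow for 0.8140 to horizon, guard not reached → x = (2.4057)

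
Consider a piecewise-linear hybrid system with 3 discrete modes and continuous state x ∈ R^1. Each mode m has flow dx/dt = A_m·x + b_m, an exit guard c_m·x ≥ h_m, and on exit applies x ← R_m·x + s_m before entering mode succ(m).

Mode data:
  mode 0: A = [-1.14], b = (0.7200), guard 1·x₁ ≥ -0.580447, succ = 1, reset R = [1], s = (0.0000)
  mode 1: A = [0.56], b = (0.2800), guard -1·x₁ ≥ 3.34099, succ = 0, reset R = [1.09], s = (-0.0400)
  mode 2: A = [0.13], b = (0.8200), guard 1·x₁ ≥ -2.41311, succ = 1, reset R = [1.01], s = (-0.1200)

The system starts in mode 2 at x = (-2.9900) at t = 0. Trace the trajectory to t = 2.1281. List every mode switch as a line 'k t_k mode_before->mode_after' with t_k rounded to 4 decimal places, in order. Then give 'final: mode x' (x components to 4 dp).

Mode 2: guard c·x = -2.4131 hit at Δt = 1.2332 (t = 1.2332), x⁻ = (-2.4131) → reset → x⁺ = (-2.5572), jump to mode 1
Mode 1: guard c·x = 3.3410 hit at Δt = 0.5764 (t = 1.8096), x⁻ = (-3.3410) → reset → x⁺ = (-3.6817), jump to mode 0
Mode 0: flow for 0.3185 to horizon, guard not reached → x = (-2.3684)

1 1.2332 2->1
2 1.8096 1->0
final: 0 -2.3684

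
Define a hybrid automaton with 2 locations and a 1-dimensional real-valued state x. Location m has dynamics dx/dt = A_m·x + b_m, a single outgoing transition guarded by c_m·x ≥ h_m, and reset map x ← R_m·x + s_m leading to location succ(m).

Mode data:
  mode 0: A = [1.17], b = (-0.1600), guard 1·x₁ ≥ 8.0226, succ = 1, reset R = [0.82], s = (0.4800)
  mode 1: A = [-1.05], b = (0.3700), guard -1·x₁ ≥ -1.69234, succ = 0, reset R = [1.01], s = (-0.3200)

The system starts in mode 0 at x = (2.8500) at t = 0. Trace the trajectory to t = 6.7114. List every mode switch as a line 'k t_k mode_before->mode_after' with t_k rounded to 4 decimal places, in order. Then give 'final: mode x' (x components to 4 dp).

Mode 0: guard c·x = 8.0226 hit at Δt = 0.9119 (t = 0.9119), x⁻ = (8.0226) → reset → x⁺ = (7.0585), jump to mode 1
Mode 1: guard c·x = -1.6923 hit at Δt = 1.5337 (t = 2.4456), x⁻ = (1.6923) → reset → x⁺ = (1.3893), jump to mode 0
Mode 0: guard c·x = 8.0226 hit at Δt = 1.5726 (t = 4.0182), x⁻ = (8.0226) → reset → x⁺ = (7.0585), jump to mode 1
Mode 1: guard c·x = -1.6923 hit at Δt = 1.5337 (t = 5.5519), x⁻ = (1.6923) → reset → x⁺ = (1.3893), jump to mode 0
Mode 0: flow for 1.1595 to horizon, guard not reached → x = (5.0004)

1 0.9119 0->1
2 2.4456 1->0
3 4.0182 0->1
4 5.5519 1->0
final: 0 5.0004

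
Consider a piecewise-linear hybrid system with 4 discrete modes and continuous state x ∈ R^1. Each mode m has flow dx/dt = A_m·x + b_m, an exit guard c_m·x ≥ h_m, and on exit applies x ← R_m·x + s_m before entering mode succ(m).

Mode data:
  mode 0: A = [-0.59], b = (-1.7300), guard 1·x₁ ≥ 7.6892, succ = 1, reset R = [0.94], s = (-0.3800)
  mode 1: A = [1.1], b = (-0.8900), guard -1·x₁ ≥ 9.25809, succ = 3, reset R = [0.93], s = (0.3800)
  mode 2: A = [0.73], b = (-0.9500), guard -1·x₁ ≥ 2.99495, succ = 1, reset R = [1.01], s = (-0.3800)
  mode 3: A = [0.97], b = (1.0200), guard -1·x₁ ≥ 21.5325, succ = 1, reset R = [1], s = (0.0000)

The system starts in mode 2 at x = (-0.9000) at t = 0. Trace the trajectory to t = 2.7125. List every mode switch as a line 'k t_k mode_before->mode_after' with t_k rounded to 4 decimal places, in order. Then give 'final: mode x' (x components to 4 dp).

Mode 2: guard c·x = 2.9949 hit at Δt = 0.9160 (t = 0.9160), x⁻ = (-2.9949) → reset → x⁺ = (-3.4049), jump to mode 1
Mode 1: guard c·x = 9.2581 hit at Δt = 0.7917 (t = 1.7077), x⁻ = (-9.2581) → reset → x⁺ = (-8.2300), jump to mode 3
Mode 3: flow for 1.0048 to horizon, guard not reached → x = (-20.0764)

1 0.9160 2->1
2 1.7077 1->3
final: 3 -20.0764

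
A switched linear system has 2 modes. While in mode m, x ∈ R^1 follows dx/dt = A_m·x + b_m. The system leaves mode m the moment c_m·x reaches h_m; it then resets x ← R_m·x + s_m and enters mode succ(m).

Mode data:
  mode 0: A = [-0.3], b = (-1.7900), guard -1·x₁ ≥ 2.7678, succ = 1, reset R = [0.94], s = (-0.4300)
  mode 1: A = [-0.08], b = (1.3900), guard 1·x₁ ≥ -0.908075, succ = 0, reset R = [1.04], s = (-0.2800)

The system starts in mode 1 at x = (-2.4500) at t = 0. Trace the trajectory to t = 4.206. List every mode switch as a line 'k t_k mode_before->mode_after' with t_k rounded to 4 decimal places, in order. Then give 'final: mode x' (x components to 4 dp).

Mode 1: guard c·x = -0.9081 hit at Δt = 1.0121 (t = 1.0121), x⁻ = (-0.9081) → reset → x⁺ = (-1.2244), jump to mode 0
Mode 0: guard c·x = 2.7678 hit at Δt = 1.3124 (t = 2.3245), x⁻ = (-2.7678) → reset → x⁺ = (-3.0317), jump to mode 1
Mode 1: guard c·x = -0.9081 hit at Δt = 1.3736 (t = 3.6981), x⁻ = (-0.9081) → reset → x⁺ = (-1.2244), jump to mode 0
Mode 0: flow for 0.5079 to horizon, guard not reached → x = (-1.8946)

1 1.0121 1->0
2 2.3245 0->1
3 3.6981 1->0
final: 0 -1.8946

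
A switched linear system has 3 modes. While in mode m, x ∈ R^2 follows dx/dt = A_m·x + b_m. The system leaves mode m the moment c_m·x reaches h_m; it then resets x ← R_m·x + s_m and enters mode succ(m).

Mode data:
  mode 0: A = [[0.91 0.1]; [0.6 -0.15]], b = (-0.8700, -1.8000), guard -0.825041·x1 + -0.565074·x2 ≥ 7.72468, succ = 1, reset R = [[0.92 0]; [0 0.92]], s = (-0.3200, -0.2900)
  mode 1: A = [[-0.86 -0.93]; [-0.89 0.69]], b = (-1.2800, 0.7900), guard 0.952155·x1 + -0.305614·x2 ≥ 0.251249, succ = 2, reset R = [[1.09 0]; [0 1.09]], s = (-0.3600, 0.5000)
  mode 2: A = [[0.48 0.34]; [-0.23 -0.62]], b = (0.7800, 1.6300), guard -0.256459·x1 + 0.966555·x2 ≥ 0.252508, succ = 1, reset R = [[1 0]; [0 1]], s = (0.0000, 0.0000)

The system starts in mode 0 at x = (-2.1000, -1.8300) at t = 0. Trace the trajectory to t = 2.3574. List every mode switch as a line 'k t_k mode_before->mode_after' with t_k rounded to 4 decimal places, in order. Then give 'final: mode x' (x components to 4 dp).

Mode 0: guard c·x = 7.7247 hit at Δt = 0.8458 (t = 0.8458), x⁻ = (-6.0277, -4.8694) → reset → x⁺ = (-5.8655, -4.7698), jump to mode 1
Mode 1: guard c·x = 0.2512 hit at Δt = 0.9082 (t = 1.7540), x⁻ = (-1.0673, -4.1473) → reset → x⁺ = (-1.5233, -4.0205), jump to mode 2
Mode 2: flow for 0.6034 to horizon, guard not reached → x = (-2.1709, -1.7263)

1 0.8458 0->1
2 1.7540 1->2
final: 2 -2.1709 -1.7263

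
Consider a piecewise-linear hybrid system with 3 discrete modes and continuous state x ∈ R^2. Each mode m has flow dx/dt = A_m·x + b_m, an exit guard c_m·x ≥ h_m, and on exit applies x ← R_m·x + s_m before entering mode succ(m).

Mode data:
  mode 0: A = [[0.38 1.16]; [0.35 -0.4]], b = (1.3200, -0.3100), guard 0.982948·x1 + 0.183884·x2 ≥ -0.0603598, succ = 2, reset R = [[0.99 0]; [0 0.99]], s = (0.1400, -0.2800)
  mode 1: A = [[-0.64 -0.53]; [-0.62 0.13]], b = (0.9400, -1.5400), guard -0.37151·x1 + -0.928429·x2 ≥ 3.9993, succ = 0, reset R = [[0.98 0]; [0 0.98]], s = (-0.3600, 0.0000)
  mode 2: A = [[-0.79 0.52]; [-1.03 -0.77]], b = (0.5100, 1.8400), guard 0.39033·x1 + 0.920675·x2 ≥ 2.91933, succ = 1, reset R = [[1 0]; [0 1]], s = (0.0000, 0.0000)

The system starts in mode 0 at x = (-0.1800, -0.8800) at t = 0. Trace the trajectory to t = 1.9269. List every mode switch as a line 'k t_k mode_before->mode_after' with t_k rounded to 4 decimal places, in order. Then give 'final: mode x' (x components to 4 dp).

Mode 0: guard c·x = -0.0604 hit at Δt = 0.9818 (t = 0.9818), x⁻ = (0.0991, -0.8579) → reset → x⁺ = (0.2381, -1.1293), jump to mode 2
Mode 2: flow for 0.9451 to horizon, guard not reached → x = (0.4158, 0.4926)

1 0.9818 0->2
final: 2 0.4158 0.4926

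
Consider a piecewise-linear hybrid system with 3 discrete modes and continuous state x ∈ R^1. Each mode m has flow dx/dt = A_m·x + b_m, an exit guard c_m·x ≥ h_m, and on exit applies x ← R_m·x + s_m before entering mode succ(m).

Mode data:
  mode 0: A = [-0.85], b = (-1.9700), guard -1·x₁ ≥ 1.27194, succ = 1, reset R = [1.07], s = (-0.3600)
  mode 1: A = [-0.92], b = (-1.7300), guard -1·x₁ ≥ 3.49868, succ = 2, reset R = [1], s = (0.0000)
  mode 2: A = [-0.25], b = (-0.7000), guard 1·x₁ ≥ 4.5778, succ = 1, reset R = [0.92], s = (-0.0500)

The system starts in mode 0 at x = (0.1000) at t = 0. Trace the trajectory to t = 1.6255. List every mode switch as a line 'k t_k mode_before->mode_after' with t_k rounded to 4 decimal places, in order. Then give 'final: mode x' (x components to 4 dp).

1 0.9860 0->1
final: 1 -1.7919

Mode 0: guard c·x = 1.2719 hit at Δt = 0.9860 (t = 0.9860), x⁻ = (-1.2719) → reset → x⁺ = (-1.7210), jump to mode 1
Mode 1: flow for 0.6395 to horizon, guard not reached → x = (-1.7919)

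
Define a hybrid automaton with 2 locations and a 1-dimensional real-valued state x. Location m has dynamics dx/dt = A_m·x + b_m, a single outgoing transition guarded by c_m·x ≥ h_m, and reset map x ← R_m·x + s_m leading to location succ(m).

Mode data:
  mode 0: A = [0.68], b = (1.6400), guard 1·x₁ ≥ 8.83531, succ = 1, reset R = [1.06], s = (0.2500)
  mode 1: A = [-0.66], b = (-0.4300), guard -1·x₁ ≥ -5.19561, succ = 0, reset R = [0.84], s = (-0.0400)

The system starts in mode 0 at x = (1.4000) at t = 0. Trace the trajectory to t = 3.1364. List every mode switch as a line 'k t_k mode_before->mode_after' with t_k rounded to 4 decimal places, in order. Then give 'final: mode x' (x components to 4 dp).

Mode 0: guard c·x = 8.8353 hit at Δt = 1.5912 (t = 1.5912), x⁻ = (8.8353) → reset → x⁺ = (9.6154), jump to mode 1
Mode 1: guard c·x = -5.1956 hit at Δt = 0.8530 (t = 2.4442), x⁻ = (5.1956) → reset → x⁺ = (4.3243), jump to mode 0
Mode 0: flow for 0.6922 to horizon, guard not reached → x = (8.3734)

1 1.5912 0->1
2 2.4442 1->0
final: 0 8.3734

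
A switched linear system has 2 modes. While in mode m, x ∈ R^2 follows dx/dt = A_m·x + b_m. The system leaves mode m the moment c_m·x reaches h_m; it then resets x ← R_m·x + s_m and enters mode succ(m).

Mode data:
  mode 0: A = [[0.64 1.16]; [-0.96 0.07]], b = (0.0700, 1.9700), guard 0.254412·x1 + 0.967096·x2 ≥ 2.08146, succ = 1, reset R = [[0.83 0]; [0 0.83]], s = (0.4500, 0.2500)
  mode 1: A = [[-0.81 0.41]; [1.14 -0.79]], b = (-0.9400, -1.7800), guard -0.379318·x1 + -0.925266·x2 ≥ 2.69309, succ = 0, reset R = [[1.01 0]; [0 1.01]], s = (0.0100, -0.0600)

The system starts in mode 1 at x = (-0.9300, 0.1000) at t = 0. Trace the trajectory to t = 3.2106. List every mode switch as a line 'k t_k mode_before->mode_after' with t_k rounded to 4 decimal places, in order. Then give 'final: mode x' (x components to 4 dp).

1 1.1196 1->0
2 2.2539 0->1
final: 1 -1.6627 -1.2708

Mode 1: guard c·x = 2.6931 hit at Δt = 1.1196 (t = 1.1196), x⁻ = (-1.4867, -2.3011) → reset → x⁺ = (-1.4915, -2.3842), jump to mode 0
Mode 0: guard c·x = 2.0815 hit at Δt = 1.1343 (t = 2.2539), x⁻ = (-3.3919, 3.0446) → reset → x⁺ = (-2.3653, 2.7770), jump to mode 1
Mode 1: flow for 0.9567 to horizon, guard not reached → x = (-1.6627, -1.2708)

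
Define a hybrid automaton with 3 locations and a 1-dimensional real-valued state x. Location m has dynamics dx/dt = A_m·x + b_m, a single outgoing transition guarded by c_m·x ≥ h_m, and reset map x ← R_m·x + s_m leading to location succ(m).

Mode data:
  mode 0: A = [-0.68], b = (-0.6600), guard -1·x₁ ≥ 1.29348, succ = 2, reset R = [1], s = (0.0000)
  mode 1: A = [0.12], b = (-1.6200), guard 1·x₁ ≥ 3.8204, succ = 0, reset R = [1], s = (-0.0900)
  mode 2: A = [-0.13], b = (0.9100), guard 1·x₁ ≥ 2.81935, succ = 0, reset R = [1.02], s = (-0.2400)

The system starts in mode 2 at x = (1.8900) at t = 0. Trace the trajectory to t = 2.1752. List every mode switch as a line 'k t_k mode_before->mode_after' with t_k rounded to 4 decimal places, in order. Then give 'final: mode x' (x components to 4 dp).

1 1.5441 2->0
final: 0 1.3774

Mode 2: guard c·x = 2.8194 hit at Δt = 1.5441 (t = 1.5441), x⁻ = (2.8193) → reset → x⁺ = (2.6357), jump to mode 0
Mode 0: flow for 0.6311 to horizon, guard not reached → x = (1.3774)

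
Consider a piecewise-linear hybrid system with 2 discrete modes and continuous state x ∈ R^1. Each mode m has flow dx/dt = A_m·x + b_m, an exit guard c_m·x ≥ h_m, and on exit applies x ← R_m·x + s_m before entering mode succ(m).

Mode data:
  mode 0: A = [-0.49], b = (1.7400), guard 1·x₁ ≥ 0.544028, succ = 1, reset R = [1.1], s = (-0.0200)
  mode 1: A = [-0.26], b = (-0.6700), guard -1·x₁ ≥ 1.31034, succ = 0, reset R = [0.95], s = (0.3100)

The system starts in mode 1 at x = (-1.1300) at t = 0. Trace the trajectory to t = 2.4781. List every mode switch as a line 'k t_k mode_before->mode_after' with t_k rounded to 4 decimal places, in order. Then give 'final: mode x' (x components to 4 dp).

1 0.5120 1->0
2 1.3283 0->1
final: 1 -0.2369

Mode 1: guard c·x = 1.3103 hit at Δt = 0.5120 (t = 0.5120), x⁻ = (-1.3103) → reset → x⁺ = (-0.9348), jump to mode 0
Mode 0: guard c·x = 0.5440 hit at Δt = 0.8163 (t = 1.3283), x⁻ = (0.5440) → reset → x⁺ = (0.5784), jump to mode 1
Mode 1: flow for 1.1498 to horizon, guard not reached → x = (-0.2369)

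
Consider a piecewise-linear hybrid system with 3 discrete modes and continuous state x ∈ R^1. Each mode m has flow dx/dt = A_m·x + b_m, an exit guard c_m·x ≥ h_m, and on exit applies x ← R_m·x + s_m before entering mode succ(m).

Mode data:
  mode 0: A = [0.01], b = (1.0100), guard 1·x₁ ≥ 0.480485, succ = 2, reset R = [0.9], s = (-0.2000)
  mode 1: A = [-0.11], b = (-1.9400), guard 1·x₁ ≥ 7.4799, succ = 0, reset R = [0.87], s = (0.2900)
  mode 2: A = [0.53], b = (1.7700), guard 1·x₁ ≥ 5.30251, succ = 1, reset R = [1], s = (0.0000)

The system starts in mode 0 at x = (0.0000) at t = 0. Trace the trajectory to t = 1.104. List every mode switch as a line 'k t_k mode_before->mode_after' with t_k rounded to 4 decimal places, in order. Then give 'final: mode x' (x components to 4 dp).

Mode 0: guard c·x = 0.4805 hit at Δt = 0.4746 (t = 0.4746), x⁻ = (0.4805) → reset → x⁺ = (0.2324), jump to mode 2
Mode 2: flow for 0.6294 to horizon, guard not reached → x = (1.6468)

1 0.4746 0->2
final: 2 1.6468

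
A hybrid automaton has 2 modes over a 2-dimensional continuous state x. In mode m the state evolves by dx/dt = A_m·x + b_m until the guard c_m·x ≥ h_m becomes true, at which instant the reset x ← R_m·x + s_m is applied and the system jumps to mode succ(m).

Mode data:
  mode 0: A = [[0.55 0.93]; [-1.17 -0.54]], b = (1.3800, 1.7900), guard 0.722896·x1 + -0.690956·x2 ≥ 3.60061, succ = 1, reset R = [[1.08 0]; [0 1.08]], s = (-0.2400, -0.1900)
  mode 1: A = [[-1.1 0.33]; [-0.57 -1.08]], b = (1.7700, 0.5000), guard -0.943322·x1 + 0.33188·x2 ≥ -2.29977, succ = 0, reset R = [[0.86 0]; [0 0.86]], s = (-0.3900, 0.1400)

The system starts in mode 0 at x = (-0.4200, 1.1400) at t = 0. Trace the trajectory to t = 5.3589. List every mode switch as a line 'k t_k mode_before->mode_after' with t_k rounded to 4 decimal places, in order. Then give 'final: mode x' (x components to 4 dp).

1 1.4840 0->1
2 2.8156 1->0
3 3.9346 0->1
4 4.9247 1->0
final: 0 2.0383 -0.7572

Mode 0: guard c·x = 3.6006 hit at Δt = 1.4840 (t = 1.4840), x⁻ = (4.6223, -0.3751) → reset → x⁺ = (4.7521, -0.5951), jump to mode 1
Mode 1: guard c·x = -2.2998 hit at Δt = 1.3316 (t = 2.8156), x⁻ = (2.1105, -0.9307) → reset → x⁺ = (1.4251, -0.6604), jump to mode 0
Mode 0: guard c·x = 3.6006 hit at Δt = 1.1190 (t = 3.9346), x⁻ = (3.6364, -1.4065) → reset → x⁺ = (3.6874, -1.7090), jump to mode 1
Mode 1: guard c·x = -2.2998 hit at Δt = 0.9901 (t = 4.9247), x⁻ = (2.0270, -1.1681) → reset → x⁺ = (1.3532, -0.8646), jump to mode 0
Mode 0: flow for 0.4342 to horizon, guard not reached → x = (2.0383, -0.7572)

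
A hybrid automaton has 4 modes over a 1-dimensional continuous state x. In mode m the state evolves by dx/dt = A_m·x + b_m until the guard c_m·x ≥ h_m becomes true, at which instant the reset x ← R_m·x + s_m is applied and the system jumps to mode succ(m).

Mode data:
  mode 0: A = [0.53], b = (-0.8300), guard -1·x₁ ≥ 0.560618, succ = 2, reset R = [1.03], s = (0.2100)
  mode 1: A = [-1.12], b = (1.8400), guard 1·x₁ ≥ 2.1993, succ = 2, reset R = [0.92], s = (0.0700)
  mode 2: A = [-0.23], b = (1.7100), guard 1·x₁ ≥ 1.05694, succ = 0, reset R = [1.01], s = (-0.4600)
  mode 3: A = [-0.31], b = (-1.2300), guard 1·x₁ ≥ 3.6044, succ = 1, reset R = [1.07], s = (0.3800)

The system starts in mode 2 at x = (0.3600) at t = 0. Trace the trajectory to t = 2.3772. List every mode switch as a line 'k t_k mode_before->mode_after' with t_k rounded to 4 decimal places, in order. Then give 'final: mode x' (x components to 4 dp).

Mode 2: guard c·x = 1.0569 hit at Δt = 0.4509 (t = 0.4509), x⁻ = (1.0569) → reset → x⁺ = (0.6075), jump to mode 0
Mode 0: guard c·x = 0.5606 hit at Δt = 1.5036 (t = 1.9545), x⁻ = (-0.5606) → reset → x⁺ = (-0.3674), jump to mode 2
Mode 2: flow for 0.4227 to horizon, guard not reached → x = (0.3554)

1 0.4509 2->0
2 1.9545 0->2
final: 2 0.3554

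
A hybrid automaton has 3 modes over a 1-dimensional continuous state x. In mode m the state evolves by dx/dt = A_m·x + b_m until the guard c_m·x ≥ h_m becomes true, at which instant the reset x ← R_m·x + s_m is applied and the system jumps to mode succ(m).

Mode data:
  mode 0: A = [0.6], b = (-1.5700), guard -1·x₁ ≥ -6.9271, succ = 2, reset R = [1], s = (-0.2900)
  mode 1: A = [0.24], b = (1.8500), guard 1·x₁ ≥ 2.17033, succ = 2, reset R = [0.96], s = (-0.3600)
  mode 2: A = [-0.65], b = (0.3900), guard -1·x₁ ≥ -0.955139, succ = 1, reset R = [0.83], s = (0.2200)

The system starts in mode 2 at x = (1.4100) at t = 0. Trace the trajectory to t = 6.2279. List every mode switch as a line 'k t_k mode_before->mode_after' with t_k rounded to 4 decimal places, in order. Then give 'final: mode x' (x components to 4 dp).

Mode 2: guard c·x = -0.9551 hit at Δt = 1.2685 (t = 1.2685), x⁻ = (0.9551) → reset → x⁺ = (1.0128), jump to mode 1
Mode 1: guard c·x = 2.1703 hit at Δt = 0.5193 (t = 1.7878), x⁻ = (2.1703) → reset → x⁺ = (1.7235), jump to mode 2
Mode 2: guard c·x = -0.9551 hit at Δt = 1.7719 (t = 3.5597), x⁻ = (0.9551) → reset → x⁺ = (1.0128), jump to mode 1
Mode 1: guard c·x = 2.1703 hit at Δt = 0.5193 (t = 4.0790), x⁻ = (2.1703) → reset → x⁺ = (1.7235), jump to mode 2
Mode 2: guard c·x = -0.9551 hit at Δt = 1.7719 (t = 5.8508), x⁻ = (0.9551) → reset → x⁺ = (1.0128), jump to mode 1
Mode 1: flow for 0.3771 to horizon, guard not reached → x = (1.8388)

1 1.2685 2->1
2 1.7878 1->2
3 3.5597 2->1
4 4.0790 1->2
5 5.8508 2->1
final: 1 1.8388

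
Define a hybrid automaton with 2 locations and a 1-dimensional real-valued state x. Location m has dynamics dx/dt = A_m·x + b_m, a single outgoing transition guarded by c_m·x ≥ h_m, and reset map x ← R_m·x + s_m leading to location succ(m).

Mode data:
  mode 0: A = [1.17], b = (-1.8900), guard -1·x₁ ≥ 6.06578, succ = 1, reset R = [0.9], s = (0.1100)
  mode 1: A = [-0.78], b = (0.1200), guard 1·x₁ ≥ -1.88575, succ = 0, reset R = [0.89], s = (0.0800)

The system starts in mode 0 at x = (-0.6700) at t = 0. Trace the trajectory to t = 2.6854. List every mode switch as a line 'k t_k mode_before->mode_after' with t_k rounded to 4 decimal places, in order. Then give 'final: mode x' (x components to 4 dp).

1 1.0361 0->1
2 2.3086 1->0
final: 0 -3.3788

Mode 0: guard c·x = 6.0658 hit at Δt = 1.0361 (t = 1.0361), x⁻ = (-6.0658) → reset → x⁺ = (-5.3492), jump to mode 1
Mode 1: guard c·x = -1.8858 hit at Δt = 1.2725 (t = 2.3086), x⁻ = (-1.8858) → reset → x⁺ = (-1.5983), jump to mode 0
Mode 0: flow for 0.3768 to horizon, guard not reached → x = (-3.3788)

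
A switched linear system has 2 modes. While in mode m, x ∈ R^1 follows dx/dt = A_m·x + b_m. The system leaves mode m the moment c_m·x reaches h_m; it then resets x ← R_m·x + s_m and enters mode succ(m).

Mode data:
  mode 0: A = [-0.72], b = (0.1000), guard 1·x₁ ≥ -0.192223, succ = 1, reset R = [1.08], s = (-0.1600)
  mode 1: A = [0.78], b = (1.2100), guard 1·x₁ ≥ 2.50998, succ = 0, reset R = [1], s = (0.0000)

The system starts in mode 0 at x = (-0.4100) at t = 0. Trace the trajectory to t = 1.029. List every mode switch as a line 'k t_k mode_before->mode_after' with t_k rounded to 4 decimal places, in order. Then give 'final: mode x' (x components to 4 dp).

1 0.7020 0->1
final: 1 -0.0237

Mode 0: guard c·x = -0.1922 hit at Δt = 0.7020 (t = 0.7020), x⁻ = (-0.1922) → reset → x⁺ = (-0.3676), jump to mode 1
Mode 1: flow for 0.3270 to horizon, guard not reached → x = (-0.0237)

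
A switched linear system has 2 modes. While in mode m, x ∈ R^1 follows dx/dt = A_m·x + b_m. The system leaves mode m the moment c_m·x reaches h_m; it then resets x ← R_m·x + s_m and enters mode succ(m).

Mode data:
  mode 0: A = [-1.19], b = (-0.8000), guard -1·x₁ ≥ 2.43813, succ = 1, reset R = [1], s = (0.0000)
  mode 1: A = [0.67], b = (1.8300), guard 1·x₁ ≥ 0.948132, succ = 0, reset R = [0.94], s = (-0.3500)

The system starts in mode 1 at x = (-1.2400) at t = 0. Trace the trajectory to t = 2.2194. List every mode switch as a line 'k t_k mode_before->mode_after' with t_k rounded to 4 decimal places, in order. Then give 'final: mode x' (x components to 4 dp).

1 1.3479 1->0
final: 0 -0.2421

Mode 1: guard c·x = 0.9481 hit at Δt = 1.3479 (t = 1.3479), x⁻ = (0.9481) → reset → x⁺ = (0.5412), jump to mode 0
Mode 0: flow for 0.8715 to horizon, guard not reached → x = (-0.2421)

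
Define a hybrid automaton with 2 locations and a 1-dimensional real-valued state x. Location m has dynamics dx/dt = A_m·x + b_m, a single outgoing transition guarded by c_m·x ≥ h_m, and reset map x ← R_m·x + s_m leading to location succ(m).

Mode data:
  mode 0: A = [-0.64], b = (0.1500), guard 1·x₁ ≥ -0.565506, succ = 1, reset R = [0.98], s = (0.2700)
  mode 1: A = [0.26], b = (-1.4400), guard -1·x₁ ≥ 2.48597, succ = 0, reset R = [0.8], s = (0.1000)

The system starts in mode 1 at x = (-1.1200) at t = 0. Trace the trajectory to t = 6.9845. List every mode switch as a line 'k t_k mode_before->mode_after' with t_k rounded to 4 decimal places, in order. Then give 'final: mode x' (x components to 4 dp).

Mode 1: guard c·x = 2.4860 hit at Δt = 0.7177 (t = 0.7177), x⁻ = (-2.4860) → reset → x⁺ = (-1.8888), jump to mode 0
Mode 0: guard c·x = -0.5655 hit at Δt = 1.5253 (t = 2.2430), x⁻ = (-0.5655) → reset → x⁺ = (-0.2842), jump to mode 1
Mode 1: guard c·x = 2.4860 hit at Δt = 1.2336 (t = 3.4766), x⁻ = (-2.4860) → reset → x⁺ = (-1.8888), jump to mode 0
Mode 0: guard c·x = -0.5655 hit at Δt = 1.5253 (t = 5.0019), x⁻ = (-0.5655) → reset → x⁺ = (-0.2842), jump to mode 1
Mode 1: guard c·x = 2.4860 hit at Δt = 1.2336 (t = 6.2355), x⁻ = (-2.4860) → reset → x⁺ = (-1.8888), jump to mode 0
Mode 0: flow for 0.7490 to horizon, guard not reached → x = (-1.0802)

1 0.7177 1->0
2 2.2430 0->1
3 3.4766 1->0
4 5.0019 0->1
5 6.2355 1->0
final: 0 -1.0802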